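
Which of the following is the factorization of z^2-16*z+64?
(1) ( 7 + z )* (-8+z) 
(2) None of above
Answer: 2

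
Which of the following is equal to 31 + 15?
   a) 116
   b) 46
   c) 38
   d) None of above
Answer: b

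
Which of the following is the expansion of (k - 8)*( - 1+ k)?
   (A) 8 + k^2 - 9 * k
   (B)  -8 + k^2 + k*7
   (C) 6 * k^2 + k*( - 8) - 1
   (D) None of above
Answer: A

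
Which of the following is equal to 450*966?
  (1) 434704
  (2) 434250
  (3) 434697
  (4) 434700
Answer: 4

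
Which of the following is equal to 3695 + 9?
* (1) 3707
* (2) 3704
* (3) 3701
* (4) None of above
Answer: 2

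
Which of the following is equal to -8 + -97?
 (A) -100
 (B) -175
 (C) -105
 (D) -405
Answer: C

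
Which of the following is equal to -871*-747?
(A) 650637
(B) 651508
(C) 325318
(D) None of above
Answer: A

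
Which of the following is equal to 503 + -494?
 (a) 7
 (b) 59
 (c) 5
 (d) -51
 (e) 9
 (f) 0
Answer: e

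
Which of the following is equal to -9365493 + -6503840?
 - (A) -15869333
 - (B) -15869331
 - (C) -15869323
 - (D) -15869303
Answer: A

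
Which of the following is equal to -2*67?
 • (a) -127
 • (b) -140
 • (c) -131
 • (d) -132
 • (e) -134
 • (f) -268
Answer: e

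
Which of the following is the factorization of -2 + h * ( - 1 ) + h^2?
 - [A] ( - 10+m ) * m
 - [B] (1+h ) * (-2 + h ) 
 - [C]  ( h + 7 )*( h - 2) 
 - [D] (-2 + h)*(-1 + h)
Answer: B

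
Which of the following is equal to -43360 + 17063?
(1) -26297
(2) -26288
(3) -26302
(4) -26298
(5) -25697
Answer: 1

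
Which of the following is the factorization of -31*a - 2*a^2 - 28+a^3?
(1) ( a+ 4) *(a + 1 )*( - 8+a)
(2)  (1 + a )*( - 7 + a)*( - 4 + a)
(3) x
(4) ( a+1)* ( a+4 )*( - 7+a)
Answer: 4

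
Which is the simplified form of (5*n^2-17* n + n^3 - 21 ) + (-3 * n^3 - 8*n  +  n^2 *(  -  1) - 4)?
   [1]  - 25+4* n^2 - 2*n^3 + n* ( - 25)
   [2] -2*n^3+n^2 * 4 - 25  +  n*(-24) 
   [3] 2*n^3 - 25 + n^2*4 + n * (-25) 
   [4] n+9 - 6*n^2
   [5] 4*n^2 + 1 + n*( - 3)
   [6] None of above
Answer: 1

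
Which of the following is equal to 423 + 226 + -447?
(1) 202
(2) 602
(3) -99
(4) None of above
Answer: 1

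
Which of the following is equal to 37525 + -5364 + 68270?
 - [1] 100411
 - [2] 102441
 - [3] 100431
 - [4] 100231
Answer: 3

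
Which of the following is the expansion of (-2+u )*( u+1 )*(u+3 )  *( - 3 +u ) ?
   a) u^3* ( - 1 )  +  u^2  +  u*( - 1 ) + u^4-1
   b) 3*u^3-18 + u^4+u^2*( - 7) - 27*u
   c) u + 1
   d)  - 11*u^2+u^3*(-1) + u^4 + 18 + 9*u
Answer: d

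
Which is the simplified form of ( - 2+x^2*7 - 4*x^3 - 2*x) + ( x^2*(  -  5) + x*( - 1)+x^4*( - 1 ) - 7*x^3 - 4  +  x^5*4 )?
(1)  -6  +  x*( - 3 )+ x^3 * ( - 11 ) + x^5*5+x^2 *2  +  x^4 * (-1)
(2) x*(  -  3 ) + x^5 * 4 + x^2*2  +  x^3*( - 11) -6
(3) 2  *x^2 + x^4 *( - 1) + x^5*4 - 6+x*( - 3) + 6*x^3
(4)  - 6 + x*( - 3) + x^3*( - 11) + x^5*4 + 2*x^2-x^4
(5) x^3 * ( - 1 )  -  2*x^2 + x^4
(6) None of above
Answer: 4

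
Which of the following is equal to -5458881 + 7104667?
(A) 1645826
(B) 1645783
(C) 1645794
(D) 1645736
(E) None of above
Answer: E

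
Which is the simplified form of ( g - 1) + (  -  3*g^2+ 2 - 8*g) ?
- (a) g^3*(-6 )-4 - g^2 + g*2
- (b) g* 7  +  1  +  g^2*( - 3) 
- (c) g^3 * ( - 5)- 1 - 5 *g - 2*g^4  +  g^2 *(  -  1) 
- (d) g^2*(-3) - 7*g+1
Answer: d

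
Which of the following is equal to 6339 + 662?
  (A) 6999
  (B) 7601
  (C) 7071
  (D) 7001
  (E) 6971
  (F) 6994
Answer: D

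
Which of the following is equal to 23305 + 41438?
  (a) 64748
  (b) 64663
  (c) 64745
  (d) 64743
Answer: d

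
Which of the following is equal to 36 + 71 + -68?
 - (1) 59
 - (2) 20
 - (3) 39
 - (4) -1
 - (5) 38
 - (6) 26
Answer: 3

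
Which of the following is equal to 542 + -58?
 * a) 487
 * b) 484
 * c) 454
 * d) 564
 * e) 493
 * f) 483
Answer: b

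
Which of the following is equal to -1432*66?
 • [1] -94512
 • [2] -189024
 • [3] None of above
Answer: 1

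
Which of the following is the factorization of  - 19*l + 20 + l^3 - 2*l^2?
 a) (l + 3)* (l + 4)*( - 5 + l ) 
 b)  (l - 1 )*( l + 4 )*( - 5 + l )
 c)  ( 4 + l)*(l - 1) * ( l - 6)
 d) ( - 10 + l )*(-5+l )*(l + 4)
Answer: b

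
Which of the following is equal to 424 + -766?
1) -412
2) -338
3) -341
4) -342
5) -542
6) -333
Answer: 4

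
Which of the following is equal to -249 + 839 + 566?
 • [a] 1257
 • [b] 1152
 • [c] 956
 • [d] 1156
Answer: d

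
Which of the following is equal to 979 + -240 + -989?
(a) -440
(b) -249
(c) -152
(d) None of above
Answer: d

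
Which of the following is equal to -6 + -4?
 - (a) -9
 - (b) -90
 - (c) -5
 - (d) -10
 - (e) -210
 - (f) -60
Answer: d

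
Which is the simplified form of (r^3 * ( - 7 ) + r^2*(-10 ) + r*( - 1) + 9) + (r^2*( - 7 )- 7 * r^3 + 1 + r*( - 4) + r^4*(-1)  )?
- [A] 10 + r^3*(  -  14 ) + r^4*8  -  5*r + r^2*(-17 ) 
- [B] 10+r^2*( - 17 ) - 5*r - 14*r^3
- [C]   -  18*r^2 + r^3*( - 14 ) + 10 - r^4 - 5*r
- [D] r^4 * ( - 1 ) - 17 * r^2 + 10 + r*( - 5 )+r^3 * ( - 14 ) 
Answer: D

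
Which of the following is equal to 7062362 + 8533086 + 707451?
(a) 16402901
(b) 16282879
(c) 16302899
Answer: c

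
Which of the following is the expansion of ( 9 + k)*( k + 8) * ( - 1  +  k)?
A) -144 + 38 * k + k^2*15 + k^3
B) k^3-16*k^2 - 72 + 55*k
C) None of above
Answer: C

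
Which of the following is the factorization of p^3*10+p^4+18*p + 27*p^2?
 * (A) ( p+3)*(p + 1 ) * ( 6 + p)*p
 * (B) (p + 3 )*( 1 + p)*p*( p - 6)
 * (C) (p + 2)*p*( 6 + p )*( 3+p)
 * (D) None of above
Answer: A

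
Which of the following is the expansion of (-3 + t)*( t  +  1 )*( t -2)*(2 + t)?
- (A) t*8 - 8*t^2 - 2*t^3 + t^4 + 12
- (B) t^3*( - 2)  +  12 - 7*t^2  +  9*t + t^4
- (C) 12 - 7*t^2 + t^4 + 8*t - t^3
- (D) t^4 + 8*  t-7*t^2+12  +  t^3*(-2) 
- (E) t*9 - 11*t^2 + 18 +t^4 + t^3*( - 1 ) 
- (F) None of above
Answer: D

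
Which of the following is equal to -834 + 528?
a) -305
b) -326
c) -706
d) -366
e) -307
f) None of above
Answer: f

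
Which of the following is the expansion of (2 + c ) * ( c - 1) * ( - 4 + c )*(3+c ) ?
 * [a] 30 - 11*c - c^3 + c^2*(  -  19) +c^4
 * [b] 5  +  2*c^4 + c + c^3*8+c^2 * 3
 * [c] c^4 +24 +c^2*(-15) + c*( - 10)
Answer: c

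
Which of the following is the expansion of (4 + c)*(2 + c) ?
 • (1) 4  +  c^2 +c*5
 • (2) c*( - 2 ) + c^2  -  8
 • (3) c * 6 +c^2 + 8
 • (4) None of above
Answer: 3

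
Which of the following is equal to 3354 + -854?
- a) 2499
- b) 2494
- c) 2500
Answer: c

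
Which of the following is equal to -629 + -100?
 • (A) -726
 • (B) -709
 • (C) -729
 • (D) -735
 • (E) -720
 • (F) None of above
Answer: C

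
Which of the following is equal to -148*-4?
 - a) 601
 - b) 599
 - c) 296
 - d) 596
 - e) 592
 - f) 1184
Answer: e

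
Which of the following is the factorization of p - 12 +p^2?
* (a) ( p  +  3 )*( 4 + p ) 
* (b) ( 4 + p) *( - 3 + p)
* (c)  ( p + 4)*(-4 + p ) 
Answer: b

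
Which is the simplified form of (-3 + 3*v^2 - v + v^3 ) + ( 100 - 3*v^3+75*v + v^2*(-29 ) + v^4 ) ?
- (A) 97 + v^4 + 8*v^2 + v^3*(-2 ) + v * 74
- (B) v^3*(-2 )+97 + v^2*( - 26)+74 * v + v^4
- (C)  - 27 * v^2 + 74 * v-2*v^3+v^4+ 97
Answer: B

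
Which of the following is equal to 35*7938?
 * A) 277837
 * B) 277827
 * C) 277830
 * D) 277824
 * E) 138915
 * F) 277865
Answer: C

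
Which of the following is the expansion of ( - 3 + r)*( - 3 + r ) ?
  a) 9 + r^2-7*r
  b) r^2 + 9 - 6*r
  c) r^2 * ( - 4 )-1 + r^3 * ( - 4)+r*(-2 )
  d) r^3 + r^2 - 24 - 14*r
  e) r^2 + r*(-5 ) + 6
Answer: b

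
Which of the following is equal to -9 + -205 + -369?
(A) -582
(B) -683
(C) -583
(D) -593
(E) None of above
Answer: C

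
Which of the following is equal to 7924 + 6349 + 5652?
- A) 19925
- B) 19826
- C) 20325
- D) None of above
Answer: A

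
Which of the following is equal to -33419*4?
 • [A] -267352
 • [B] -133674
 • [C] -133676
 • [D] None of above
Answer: C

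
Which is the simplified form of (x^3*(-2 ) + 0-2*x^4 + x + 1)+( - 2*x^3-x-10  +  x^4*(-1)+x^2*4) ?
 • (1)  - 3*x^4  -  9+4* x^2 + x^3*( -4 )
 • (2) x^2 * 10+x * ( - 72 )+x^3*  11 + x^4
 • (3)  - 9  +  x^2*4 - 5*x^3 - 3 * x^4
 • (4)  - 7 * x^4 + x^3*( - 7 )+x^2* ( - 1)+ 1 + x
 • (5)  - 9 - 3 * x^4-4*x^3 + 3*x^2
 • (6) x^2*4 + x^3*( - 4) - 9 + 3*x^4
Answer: 1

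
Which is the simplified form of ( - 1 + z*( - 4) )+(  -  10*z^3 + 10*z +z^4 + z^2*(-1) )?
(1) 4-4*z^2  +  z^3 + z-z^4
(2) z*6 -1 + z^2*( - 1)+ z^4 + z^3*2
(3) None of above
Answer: 3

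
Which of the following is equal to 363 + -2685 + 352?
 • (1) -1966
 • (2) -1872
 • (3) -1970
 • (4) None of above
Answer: 3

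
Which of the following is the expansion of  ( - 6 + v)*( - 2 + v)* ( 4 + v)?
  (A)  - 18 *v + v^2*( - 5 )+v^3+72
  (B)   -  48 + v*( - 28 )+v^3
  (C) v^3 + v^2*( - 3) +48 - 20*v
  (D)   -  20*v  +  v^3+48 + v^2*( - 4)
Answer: D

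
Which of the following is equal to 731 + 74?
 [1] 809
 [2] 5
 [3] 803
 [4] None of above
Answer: 4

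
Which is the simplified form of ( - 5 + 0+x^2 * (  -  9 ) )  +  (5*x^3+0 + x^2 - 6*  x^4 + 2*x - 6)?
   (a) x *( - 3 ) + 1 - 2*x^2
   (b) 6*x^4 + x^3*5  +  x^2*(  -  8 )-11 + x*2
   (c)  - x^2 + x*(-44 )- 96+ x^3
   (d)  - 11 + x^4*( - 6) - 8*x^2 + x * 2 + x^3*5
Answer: d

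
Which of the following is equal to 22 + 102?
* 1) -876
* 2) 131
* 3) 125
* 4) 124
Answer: 4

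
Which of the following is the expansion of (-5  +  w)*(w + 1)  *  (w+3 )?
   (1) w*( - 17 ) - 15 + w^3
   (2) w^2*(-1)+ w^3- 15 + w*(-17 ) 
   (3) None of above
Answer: 2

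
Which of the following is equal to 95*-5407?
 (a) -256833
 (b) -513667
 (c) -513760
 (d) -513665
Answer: d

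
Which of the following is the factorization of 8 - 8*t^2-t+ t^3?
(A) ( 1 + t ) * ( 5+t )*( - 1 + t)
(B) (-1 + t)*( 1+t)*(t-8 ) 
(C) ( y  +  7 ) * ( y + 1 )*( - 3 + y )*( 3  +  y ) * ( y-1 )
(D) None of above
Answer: B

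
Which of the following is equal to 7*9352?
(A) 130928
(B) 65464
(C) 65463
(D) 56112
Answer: B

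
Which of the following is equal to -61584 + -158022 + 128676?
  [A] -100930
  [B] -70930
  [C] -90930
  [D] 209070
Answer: C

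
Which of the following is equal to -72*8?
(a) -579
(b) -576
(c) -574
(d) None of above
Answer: b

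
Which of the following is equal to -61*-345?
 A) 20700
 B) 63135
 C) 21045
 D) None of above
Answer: C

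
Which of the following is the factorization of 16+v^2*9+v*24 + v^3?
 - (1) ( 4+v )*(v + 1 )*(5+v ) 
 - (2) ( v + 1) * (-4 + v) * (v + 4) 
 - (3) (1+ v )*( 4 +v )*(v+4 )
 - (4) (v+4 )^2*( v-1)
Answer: 3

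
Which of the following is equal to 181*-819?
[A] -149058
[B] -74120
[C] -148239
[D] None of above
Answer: C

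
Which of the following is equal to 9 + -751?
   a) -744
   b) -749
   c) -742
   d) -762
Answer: c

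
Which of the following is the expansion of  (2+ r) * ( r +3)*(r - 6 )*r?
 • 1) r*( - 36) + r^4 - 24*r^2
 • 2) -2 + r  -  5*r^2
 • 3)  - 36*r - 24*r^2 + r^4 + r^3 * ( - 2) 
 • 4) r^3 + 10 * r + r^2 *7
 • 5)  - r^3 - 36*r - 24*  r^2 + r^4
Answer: 5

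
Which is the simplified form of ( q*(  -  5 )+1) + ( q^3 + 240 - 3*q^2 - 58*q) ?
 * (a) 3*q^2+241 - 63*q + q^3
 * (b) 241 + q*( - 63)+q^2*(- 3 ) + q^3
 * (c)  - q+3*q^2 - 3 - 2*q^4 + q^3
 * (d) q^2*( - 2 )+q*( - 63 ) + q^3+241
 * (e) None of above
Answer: b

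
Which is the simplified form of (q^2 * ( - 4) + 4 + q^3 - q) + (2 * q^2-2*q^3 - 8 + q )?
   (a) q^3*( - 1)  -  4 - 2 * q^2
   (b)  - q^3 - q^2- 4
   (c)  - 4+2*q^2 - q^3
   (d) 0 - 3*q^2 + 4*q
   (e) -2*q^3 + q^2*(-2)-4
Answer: a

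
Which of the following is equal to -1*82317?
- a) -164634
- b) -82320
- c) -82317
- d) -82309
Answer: c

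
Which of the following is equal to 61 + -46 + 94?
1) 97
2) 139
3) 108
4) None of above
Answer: 4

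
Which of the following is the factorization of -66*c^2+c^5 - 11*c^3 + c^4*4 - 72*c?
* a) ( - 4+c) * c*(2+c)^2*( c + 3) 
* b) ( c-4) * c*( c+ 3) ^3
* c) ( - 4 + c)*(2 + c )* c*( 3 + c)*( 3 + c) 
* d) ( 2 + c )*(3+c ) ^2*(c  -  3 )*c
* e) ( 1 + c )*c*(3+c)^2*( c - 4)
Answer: c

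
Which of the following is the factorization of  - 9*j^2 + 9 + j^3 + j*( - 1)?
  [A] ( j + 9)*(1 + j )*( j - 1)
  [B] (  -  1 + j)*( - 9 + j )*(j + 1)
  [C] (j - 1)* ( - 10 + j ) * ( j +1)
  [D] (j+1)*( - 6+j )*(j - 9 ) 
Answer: B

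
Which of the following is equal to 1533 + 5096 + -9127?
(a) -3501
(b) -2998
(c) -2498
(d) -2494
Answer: c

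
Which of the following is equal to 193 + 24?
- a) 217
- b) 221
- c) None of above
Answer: a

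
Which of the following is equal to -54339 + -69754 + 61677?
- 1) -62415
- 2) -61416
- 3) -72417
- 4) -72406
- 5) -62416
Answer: 5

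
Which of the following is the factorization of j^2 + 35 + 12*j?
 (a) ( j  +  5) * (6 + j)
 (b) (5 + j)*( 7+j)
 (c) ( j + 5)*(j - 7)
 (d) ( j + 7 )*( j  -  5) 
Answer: b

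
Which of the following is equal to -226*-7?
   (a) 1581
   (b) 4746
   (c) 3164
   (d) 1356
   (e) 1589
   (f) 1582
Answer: f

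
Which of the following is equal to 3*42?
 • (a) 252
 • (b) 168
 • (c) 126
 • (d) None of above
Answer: c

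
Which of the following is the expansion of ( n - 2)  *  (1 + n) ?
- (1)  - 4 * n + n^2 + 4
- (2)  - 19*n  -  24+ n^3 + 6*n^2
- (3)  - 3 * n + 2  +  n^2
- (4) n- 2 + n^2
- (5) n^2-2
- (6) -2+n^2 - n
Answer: 6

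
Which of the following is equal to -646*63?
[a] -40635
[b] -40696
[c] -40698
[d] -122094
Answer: c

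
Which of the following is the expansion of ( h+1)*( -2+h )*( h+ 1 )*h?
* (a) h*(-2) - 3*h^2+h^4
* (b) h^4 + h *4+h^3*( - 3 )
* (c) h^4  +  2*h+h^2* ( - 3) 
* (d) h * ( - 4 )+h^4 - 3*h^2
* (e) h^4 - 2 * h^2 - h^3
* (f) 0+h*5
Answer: a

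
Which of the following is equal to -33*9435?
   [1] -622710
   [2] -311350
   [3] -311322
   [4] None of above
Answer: 4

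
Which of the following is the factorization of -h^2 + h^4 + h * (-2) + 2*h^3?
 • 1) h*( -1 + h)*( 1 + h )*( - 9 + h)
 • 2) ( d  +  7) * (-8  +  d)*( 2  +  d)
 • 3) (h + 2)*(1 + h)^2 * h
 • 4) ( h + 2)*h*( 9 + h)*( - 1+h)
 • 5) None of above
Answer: 5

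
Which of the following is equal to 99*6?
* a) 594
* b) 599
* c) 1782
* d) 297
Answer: a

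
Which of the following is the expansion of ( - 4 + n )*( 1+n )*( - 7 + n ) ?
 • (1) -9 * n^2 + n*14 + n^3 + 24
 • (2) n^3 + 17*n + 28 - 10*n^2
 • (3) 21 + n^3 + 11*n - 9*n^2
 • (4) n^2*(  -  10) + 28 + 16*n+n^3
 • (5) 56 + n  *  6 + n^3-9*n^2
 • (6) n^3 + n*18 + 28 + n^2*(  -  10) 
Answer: 2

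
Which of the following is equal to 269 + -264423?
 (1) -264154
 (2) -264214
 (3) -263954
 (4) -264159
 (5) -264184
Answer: 1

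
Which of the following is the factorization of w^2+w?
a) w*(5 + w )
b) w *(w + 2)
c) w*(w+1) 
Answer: c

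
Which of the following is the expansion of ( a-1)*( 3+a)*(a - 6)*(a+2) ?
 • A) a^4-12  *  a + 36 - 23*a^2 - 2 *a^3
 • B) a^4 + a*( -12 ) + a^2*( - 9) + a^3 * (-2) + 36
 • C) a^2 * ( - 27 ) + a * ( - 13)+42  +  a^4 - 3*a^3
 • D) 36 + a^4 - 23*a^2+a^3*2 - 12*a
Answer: A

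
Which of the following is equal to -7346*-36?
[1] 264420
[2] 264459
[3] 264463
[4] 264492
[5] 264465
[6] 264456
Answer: 6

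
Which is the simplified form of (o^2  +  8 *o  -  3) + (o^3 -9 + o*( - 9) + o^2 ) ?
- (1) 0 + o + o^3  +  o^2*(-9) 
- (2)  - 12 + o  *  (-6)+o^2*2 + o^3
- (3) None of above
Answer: 3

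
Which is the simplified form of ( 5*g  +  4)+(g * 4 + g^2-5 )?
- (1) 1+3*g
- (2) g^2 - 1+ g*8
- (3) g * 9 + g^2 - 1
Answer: 3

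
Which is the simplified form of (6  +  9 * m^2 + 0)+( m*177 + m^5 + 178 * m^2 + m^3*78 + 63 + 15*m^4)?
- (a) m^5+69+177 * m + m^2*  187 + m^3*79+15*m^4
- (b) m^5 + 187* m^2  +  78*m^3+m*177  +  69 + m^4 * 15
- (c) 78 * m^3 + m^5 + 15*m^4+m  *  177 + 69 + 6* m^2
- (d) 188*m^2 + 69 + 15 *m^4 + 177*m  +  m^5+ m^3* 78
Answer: b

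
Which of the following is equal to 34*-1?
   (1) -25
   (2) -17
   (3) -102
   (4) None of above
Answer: 4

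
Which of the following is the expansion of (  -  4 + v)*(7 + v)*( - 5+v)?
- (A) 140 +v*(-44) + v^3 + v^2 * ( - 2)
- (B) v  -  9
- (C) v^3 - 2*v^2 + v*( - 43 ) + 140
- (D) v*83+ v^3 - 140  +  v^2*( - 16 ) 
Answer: C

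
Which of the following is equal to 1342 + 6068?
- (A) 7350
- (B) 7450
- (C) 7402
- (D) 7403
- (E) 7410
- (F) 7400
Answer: E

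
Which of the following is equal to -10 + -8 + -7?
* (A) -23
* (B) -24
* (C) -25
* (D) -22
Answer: C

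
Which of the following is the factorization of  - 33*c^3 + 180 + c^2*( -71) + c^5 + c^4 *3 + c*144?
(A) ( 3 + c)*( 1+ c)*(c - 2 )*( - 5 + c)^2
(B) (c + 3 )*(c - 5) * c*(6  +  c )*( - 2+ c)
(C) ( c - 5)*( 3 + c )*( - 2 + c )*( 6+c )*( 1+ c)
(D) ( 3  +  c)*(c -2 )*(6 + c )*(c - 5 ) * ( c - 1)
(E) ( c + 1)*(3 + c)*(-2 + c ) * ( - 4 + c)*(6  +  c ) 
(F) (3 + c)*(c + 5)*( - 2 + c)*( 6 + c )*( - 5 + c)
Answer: C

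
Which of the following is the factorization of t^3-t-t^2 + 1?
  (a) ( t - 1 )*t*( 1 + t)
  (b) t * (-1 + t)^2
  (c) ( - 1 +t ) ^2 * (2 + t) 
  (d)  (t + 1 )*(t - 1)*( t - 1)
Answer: d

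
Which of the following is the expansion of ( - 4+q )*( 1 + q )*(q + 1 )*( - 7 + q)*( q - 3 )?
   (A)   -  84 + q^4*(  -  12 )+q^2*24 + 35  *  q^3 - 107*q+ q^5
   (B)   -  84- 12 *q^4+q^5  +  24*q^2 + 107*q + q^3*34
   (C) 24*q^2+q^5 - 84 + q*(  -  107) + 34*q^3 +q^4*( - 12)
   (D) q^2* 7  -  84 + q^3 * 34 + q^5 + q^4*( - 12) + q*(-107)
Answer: C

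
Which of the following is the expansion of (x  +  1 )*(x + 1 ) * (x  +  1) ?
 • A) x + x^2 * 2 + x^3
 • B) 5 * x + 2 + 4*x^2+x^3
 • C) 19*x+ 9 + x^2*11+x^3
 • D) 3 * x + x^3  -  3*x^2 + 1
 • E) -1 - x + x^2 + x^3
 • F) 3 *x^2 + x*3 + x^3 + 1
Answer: F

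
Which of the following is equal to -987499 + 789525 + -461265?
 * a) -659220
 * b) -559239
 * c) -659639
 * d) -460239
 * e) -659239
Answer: e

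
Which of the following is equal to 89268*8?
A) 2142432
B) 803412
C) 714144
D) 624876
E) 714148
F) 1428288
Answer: C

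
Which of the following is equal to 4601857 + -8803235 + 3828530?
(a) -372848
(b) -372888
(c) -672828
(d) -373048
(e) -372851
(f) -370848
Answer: a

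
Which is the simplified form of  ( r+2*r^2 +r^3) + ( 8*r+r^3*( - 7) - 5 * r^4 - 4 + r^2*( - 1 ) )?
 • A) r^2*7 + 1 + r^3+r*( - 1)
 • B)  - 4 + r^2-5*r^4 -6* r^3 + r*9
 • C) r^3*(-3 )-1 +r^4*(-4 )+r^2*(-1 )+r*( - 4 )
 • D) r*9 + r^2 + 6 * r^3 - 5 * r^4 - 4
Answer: B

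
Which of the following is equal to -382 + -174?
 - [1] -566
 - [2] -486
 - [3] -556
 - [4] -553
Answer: 3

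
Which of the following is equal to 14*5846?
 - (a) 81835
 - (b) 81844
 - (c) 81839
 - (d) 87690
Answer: b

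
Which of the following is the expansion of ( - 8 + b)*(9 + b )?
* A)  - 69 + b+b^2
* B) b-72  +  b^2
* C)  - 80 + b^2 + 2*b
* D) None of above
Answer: B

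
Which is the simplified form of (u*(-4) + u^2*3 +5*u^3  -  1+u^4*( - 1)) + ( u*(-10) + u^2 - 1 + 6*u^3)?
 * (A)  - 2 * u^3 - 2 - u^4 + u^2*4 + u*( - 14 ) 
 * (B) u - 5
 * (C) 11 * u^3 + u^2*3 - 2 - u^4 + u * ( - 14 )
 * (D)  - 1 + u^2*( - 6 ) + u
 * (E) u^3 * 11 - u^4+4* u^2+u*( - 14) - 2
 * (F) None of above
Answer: E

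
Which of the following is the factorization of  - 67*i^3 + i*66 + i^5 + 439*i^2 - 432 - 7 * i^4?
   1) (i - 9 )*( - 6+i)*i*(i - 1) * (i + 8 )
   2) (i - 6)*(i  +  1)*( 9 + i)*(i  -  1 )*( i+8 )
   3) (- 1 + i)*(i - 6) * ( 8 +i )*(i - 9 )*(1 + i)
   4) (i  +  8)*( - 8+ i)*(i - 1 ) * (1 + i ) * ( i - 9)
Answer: 3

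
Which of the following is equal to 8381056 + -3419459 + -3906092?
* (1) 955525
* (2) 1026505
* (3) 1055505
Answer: 3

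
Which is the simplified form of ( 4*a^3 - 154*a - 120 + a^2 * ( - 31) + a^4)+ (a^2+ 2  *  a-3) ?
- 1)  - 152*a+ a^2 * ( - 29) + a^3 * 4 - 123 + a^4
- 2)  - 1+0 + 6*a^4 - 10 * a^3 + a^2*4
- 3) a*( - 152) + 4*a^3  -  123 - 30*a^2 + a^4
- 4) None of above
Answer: 3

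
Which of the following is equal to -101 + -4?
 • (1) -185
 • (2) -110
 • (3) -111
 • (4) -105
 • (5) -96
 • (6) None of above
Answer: 4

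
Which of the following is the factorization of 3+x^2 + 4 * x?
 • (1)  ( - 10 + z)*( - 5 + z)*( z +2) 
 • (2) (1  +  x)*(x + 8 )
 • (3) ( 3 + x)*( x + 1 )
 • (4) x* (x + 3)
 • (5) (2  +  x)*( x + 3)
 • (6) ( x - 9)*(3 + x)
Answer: 3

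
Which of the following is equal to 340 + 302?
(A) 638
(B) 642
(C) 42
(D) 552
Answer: B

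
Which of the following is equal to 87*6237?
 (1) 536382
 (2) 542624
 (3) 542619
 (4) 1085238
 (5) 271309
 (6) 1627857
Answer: 3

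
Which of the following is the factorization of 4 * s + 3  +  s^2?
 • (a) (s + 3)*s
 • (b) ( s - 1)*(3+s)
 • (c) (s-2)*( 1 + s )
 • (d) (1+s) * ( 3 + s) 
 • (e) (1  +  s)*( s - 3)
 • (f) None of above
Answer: d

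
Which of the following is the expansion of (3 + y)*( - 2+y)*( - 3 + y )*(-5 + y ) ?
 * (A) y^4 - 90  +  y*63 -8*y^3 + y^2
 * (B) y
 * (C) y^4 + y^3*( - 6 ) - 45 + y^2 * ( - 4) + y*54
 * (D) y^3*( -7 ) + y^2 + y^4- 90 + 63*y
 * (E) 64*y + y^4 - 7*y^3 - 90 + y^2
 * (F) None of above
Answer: D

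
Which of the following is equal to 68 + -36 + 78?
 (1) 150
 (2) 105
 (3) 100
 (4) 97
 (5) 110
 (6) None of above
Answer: 5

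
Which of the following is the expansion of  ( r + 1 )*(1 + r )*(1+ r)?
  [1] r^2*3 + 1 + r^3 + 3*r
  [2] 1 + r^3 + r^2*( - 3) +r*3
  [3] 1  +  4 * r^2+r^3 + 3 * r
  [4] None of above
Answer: 1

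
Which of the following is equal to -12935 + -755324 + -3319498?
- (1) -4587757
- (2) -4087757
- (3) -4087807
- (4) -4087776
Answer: 2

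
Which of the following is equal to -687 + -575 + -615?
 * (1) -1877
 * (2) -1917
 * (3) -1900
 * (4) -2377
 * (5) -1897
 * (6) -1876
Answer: 1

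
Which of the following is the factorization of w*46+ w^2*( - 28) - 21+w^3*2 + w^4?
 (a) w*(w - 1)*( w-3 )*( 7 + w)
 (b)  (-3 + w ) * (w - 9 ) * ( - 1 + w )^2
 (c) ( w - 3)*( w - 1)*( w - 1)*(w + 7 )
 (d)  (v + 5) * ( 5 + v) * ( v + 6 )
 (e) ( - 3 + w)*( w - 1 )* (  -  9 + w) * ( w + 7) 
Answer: c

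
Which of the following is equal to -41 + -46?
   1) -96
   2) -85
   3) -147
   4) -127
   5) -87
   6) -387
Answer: 5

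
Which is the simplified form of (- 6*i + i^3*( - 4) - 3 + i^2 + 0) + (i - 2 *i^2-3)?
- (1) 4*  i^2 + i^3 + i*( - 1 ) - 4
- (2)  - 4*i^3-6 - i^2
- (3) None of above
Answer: 3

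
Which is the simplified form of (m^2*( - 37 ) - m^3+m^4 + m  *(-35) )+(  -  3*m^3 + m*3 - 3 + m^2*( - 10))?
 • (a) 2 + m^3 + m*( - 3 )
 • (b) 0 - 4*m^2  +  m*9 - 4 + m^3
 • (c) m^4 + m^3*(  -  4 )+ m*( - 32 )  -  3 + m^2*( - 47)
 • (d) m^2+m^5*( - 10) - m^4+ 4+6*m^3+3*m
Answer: c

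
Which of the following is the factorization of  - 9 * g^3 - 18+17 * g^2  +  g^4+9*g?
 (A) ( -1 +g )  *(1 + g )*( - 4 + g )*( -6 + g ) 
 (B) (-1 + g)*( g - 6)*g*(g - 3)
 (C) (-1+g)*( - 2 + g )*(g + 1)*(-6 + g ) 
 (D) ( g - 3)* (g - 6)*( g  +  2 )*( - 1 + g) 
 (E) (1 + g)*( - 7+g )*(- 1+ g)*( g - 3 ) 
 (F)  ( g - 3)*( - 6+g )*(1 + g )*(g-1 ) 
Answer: F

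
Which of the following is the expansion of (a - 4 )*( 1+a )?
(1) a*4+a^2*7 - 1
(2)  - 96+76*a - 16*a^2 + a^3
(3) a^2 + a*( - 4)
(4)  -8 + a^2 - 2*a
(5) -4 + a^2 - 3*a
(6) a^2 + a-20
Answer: 5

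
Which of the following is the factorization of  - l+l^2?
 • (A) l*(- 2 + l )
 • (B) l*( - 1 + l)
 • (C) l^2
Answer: B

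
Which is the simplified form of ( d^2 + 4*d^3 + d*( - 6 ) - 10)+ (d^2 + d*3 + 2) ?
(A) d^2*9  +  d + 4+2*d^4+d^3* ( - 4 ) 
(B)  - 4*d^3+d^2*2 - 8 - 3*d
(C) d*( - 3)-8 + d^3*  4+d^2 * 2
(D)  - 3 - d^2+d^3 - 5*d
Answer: C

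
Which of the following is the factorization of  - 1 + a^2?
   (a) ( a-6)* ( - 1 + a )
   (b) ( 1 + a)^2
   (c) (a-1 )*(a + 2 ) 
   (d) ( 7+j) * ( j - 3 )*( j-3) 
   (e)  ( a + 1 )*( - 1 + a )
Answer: e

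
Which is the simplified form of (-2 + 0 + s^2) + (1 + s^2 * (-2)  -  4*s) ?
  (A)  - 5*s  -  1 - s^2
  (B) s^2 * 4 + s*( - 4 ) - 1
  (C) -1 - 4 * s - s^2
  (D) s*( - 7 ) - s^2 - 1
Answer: C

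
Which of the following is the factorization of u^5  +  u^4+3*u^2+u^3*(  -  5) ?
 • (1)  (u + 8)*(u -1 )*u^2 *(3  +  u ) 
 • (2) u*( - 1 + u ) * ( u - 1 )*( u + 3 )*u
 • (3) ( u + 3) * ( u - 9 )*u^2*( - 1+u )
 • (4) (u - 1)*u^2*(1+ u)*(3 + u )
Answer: 2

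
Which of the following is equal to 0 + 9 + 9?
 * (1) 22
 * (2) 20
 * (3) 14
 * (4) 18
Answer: 4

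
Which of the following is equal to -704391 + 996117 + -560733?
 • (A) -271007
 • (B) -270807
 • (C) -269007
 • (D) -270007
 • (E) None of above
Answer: C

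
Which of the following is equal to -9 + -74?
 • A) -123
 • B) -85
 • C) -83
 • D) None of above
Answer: C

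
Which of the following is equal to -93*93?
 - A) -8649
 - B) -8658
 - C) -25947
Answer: A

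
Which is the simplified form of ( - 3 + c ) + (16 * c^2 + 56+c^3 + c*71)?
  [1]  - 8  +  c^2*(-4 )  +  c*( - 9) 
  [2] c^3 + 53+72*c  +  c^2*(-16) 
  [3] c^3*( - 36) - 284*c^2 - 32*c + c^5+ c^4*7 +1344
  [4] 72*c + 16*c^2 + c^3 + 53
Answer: 4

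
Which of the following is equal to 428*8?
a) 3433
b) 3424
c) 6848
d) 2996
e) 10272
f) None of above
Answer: b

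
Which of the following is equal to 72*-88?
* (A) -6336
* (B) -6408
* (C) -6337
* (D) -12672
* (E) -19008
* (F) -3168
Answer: A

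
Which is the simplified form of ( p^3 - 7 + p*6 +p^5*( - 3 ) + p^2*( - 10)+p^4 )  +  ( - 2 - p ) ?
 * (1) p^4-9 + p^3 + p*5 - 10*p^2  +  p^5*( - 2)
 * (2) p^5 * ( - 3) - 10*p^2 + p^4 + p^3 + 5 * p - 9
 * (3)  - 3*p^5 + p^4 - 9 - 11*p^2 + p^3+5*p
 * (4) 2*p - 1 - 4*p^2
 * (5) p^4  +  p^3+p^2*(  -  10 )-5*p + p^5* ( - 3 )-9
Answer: 2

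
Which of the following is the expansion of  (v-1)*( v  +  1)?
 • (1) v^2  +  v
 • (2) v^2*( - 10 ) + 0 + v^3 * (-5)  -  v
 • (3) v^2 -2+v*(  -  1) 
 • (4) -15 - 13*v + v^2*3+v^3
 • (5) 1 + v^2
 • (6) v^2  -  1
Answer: 6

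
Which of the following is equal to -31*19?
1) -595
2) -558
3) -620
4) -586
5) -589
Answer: 5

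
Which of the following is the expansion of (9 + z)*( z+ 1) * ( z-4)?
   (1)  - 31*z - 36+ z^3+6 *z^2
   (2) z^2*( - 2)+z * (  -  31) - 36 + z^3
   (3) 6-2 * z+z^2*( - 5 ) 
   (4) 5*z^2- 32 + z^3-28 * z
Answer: 1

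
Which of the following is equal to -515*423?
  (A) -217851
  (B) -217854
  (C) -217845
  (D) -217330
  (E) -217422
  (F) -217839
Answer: C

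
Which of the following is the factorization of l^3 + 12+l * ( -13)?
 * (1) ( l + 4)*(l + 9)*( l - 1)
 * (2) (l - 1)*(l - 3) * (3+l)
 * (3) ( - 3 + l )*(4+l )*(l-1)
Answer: 3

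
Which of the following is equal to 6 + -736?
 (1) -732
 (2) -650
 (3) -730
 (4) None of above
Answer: 3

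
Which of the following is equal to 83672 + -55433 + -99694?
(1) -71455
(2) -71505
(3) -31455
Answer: 1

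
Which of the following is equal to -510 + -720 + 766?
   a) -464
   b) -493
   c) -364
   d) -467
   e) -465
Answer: a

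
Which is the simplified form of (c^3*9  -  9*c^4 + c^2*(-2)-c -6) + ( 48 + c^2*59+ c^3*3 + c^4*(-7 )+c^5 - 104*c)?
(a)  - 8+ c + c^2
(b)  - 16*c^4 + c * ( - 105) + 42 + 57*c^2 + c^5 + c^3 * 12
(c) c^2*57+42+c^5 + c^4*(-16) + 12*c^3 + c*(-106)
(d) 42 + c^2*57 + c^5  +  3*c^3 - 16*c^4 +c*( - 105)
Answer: b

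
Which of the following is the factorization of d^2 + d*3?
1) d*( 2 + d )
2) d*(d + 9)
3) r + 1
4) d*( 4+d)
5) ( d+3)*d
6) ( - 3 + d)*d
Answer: 5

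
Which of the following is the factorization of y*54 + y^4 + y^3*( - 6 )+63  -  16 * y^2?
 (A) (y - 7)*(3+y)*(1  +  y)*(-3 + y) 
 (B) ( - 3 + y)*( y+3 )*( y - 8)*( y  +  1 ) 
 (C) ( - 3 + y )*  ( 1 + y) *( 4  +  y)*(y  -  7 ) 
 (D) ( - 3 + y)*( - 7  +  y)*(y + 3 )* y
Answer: A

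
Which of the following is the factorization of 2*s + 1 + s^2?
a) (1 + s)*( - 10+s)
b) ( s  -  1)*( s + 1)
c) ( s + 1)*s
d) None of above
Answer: d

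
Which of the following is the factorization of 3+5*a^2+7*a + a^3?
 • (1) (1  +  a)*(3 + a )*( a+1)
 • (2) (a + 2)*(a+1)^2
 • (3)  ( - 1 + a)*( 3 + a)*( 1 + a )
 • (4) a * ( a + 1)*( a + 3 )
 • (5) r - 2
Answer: 1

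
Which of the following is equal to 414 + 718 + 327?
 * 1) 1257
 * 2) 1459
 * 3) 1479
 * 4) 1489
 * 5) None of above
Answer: 2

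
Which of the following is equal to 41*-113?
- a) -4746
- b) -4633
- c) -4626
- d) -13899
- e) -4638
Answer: b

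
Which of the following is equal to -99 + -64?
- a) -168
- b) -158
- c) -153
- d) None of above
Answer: d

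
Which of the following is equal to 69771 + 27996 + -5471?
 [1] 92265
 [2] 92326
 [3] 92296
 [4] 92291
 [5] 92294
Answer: 3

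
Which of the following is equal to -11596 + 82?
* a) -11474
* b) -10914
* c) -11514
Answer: c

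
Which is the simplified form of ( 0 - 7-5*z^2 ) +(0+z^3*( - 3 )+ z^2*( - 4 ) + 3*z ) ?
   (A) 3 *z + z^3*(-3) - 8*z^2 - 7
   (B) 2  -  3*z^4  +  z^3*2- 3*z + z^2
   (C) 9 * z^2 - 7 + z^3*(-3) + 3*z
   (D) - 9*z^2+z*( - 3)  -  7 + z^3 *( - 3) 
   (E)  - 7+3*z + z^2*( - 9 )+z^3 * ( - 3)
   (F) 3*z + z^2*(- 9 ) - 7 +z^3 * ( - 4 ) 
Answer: E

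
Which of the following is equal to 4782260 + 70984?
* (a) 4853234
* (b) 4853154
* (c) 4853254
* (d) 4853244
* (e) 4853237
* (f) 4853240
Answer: d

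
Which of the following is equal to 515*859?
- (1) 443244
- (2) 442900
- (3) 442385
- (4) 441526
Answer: 3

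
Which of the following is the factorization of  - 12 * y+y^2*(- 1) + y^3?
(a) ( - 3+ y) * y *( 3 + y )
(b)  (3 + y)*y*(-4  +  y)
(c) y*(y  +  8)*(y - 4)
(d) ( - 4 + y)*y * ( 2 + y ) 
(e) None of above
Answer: b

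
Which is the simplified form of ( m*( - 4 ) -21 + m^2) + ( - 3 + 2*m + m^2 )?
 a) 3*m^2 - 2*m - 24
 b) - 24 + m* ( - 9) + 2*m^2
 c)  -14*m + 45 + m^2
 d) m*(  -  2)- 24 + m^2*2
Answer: d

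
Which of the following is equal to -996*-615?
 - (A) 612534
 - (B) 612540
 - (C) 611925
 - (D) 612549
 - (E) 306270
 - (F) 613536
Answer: B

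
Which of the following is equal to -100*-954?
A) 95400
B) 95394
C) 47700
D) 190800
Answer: A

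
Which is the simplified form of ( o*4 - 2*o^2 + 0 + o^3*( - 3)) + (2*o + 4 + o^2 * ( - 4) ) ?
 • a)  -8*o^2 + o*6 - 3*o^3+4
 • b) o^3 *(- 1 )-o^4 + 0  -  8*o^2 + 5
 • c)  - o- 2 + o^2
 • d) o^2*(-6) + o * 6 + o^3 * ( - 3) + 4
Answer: d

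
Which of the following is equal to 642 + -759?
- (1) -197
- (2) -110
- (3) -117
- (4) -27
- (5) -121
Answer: 3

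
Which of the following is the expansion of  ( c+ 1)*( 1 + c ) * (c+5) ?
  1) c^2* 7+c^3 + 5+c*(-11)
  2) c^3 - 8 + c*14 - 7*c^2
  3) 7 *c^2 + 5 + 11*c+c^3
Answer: 3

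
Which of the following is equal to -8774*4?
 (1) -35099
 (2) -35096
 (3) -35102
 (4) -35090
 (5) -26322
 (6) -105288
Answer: 2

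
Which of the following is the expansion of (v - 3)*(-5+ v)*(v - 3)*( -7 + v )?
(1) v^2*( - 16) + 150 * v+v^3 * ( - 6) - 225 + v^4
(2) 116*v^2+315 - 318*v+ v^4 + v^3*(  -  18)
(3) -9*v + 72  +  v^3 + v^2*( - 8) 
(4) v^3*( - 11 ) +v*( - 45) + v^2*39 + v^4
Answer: 2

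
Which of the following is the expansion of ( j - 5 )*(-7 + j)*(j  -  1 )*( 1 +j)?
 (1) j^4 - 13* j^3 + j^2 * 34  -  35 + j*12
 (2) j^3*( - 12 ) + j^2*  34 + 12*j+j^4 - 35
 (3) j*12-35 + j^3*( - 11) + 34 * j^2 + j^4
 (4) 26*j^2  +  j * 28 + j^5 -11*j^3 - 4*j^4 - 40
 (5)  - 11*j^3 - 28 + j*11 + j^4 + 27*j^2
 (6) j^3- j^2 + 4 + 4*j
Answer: 2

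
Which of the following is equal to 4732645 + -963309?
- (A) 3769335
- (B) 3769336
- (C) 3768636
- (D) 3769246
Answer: B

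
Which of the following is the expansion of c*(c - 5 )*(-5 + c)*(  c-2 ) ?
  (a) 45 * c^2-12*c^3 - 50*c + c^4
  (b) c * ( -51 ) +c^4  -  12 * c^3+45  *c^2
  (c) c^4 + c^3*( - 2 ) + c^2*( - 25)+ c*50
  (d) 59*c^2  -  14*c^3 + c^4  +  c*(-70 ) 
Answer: a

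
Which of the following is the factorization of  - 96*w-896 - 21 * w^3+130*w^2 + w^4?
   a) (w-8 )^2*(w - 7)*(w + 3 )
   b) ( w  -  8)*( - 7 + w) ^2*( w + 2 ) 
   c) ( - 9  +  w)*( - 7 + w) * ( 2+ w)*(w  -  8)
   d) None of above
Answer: d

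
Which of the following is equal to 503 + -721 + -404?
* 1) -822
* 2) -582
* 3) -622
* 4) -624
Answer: 3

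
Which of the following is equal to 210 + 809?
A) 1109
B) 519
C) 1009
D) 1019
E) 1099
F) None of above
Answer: D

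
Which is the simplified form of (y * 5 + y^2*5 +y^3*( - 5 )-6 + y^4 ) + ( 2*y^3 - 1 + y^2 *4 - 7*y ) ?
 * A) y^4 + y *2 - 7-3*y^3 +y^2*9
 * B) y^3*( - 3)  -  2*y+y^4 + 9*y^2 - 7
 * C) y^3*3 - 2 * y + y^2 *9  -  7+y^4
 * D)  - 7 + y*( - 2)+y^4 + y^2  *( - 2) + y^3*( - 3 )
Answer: B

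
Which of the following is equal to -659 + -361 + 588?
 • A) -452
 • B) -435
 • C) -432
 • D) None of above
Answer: C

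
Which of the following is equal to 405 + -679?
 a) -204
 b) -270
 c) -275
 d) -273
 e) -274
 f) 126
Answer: e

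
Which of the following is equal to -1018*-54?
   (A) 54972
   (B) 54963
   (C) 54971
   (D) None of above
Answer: A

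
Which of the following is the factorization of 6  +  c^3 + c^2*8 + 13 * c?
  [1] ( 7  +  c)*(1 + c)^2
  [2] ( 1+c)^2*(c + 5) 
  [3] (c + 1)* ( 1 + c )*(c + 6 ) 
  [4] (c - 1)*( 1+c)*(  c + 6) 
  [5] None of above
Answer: 3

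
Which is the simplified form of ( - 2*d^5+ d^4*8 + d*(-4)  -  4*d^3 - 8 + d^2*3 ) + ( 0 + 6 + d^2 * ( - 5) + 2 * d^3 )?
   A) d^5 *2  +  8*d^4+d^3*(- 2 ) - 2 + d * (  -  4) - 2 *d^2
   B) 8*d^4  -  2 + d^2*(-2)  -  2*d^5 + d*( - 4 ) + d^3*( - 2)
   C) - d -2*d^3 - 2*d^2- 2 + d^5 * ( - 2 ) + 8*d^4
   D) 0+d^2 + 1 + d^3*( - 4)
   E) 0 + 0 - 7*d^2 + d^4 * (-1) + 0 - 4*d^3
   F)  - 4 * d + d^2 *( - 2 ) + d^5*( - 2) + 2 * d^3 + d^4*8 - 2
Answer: B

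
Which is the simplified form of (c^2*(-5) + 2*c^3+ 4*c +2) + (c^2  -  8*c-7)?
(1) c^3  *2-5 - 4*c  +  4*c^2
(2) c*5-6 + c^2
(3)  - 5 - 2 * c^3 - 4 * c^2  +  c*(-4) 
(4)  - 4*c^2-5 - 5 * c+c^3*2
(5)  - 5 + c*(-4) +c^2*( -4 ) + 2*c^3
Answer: 5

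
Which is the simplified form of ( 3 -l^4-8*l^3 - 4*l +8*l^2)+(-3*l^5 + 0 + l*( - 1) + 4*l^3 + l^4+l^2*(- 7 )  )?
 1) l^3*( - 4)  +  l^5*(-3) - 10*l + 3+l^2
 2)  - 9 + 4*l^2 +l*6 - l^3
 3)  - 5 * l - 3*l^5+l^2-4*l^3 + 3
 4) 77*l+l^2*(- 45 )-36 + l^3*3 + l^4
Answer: 3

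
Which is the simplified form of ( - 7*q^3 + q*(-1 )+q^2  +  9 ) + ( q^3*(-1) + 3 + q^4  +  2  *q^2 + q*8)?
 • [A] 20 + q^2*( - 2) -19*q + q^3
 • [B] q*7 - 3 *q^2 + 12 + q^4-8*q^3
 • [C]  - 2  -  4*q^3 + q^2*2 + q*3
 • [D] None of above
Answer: D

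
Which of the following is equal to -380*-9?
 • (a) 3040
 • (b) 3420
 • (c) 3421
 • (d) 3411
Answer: b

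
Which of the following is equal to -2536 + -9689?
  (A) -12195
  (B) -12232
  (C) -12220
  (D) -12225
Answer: D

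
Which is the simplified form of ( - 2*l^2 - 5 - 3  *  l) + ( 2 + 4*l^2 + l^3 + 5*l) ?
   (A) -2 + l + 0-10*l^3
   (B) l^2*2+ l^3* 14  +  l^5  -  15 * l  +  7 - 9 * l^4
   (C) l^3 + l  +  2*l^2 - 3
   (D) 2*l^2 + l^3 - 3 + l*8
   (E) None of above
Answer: E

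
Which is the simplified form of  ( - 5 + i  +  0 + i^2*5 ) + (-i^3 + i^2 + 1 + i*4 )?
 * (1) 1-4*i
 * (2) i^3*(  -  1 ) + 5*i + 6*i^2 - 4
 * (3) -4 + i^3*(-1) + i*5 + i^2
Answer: 2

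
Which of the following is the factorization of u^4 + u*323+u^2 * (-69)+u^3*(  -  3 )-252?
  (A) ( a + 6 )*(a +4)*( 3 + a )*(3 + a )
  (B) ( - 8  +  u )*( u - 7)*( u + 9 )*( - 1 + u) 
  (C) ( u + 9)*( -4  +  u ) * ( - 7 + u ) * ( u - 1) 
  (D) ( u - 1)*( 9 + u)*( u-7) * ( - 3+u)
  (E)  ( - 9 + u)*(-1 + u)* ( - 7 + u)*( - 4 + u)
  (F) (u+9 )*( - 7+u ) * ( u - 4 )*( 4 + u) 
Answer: C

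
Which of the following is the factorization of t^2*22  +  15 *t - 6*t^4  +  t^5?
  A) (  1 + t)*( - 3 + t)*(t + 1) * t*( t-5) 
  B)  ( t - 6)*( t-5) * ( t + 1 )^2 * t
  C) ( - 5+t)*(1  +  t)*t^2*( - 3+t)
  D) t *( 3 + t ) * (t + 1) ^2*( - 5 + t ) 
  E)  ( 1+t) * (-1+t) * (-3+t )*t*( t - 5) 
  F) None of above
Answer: A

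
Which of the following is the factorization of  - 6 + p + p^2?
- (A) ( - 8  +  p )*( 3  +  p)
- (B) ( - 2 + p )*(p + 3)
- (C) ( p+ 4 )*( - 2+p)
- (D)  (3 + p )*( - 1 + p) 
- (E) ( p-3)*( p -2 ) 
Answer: B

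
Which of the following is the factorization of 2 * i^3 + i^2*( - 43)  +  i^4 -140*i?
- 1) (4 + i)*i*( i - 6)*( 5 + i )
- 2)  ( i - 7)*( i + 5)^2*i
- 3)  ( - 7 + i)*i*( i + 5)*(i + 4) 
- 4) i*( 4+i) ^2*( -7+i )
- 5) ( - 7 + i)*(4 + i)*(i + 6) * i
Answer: 3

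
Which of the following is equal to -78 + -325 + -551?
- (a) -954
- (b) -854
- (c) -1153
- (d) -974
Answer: a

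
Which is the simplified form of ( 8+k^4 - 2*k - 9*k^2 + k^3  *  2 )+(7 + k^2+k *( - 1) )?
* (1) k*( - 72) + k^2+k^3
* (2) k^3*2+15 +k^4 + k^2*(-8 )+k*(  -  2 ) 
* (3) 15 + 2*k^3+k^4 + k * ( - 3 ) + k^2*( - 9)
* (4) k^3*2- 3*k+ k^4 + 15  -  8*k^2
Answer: 4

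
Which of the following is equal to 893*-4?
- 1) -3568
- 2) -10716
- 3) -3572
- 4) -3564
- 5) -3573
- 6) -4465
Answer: 3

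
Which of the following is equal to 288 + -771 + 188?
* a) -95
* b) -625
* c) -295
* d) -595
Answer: c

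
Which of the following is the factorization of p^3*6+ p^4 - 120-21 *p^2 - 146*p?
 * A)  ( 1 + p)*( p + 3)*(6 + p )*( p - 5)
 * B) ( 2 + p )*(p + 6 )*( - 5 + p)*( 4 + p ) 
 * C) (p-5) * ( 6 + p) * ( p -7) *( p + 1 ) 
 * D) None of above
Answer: D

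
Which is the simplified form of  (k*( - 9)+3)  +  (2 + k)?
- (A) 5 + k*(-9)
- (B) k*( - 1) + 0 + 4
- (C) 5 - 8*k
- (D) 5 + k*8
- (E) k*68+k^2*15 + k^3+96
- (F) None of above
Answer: C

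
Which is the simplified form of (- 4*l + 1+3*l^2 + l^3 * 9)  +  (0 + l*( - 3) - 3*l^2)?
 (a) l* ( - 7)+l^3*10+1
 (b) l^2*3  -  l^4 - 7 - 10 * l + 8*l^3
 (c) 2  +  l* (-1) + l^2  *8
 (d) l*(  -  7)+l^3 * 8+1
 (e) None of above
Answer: e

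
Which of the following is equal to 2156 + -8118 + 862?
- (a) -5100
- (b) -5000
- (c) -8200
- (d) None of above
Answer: a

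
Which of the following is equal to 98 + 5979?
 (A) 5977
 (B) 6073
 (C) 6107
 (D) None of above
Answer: D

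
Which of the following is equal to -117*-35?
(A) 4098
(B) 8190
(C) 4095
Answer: C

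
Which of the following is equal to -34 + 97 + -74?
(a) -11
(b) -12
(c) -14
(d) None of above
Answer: a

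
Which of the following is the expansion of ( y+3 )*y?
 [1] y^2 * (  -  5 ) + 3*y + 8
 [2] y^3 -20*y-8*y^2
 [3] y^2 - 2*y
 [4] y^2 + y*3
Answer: 4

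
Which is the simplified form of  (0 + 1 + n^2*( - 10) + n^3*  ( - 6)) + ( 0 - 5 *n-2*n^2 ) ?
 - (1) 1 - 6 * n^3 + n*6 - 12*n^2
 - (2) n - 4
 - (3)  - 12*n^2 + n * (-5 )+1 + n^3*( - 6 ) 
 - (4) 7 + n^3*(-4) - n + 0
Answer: 3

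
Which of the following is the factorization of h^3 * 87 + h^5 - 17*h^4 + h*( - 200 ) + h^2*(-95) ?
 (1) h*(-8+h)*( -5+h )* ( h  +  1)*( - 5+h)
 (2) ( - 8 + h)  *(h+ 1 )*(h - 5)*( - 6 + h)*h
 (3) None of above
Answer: 1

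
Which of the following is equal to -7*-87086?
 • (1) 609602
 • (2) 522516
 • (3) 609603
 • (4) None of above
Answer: 1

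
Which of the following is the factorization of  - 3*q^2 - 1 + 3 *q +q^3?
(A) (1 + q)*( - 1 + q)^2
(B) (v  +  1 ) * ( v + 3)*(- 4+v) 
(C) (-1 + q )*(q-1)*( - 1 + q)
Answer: C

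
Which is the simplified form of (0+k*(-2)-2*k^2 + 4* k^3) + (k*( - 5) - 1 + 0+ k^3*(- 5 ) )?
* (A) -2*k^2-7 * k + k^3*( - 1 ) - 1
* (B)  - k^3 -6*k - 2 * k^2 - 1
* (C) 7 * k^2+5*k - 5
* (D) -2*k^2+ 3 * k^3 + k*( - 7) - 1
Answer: A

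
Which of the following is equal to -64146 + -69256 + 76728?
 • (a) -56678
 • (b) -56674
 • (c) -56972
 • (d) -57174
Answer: b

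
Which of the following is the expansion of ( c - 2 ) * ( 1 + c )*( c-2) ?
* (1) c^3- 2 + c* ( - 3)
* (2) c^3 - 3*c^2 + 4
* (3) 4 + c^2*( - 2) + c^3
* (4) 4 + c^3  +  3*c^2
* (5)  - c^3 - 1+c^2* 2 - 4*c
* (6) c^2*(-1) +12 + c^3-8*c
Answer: 2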